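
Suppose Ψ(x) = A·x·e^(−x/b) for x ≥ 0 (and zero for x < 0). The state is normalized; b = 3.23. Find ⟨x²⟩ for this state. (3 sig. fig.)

⟨x²⟩ = ∫ x^2 |Ψ|² dx over the full domain.
With ∫₀^∞ x^4 e^(−αx) dx = 4!/α^5, since the A² factors cancel between numerator and denominator, ⟨x²⟩ = 3·b^2.
With b = 3.23, ⟨x^2⟩ = 31.30.

⟨x^2⟩ ≈ 31.3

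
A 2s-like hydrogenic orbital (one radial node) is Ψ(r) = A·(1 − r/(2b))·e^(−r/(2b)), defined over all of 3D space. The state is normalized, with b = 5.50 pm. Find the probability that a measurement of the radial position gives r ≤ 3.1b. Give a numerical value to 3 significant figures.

Integrate the radial probability density 4πr²|Ψ|² over r ≤ 3.1b.
A² is fixed by ∫₀^∞ 4πr²|Ψ|² dr = 1, i.e. A² = (8·π·b^3)^(−1).
Let u = r/b; then A², 4π and the length scale all cancel, so P = ∫_{0}^{3.1} u^2·(1 - u/2)^2·e^(-u) du ÷ ∫_{0}^{∞} u^2·(1 - u/2)^2·e^(-u) du.
With ∫ u^2·(1 - u/2)^2·e^(-u) du = -(u^4/4 + u^2 + 2·u + 2)·e^(-u) + C, the region integral is ≈ 0.15758 and the full one is 2.
This evaluates to P = 0.07879.

P ≈ 0.0788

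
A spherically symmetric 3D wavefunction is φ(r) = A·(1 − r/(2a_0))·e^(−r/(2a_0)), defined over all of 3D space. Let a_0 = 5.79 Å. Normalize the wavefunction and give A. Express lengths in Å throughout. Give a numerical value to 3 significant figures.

A ≈ 0.0143 Å^(-3/2)

Require ∫ |φ|² 4πr² dr = 1 over the whole domain.
Using ∫₀^∞ rⁿ e^(−αr) dr = n!/αⁿ⁺¹, ∫|φ|² 4πr² dr = A²·(8·π·a_0^3).
Plugging in a_0 = 5.79 yields A = 0.01432.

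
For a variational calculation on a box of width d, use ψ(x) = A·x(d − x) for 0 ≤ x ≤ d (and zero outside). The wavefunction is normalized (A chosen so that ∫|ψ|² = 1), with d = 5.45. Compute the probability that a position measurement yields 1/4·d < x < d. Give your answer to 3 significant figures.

P = ∫_{1/4·d}^{d} |ψ(x)|² dx.
The normalization integral ∫|ψ|²dx over the whole domain equals d^5/30·A², and A² cancels in the ratio.
Let u = x/d; then A² and the length scale cancel, so P = ∫_{1/4}^{1} u^2·(1 - u)^2 du ÷ ∫_{0}^{1} u^2·(1 - u)^2 du.
Using ∫ u^2·(1 - u)^2 du = u^3·(6·u^2 - 15·u + 10)/30, the numerator is 153/5120 and the denominator is 1/30.
This works out to P = 459/512.

P ≈ 0.896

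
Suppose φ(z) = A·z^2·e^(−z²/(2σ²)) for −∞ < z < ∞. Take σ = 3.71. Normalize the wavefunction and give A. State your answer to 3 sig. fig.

The normalization condition is ∫|φ|² dz = 1 from −∞ to ∞.
Differentiating ∫e^(−αz²) dz = √(π/α) under α to get the higher moments, with φ = A·z^2·e^(−z²/(2σ²)), the integral evaluates to A²·[3·√(π)·σ^5/4].
So A² = (3·√(π)·σ^5/4)^(−1).
Plugging in σ = 3.71 yields A = 0.03272.

A ≈ 0.0327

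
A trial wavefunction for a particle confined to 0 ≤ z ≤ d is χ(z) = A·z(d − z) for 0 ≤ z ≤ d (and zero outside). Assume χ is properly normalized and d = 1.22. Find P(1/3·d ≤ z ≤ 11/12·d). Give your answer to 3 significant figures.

|χ|² is the probability density, so P = ∫_{1/3·d}^{11/12·d} |χ|² dz.
With A² fixed by ∫|χ|² = 1, i.e. A² = (d^5/30)^(−1), substitute and integrate.
Substituting u = z/d, A² and the length scale cancel in the ratio: P = ∫_{1/3}^{11/12} u^2·(1 - u)^2 du / ∫_{0}^{1} u^2·(1 - u)^2 du.
With ∫ u^2·(1 - u)^2 du = u^3·(6·u^2 - 15·u + 10)/30 + C, the region integral is ≈ 0.026168 and the full one is 1/30.
This works out to P = 0.7850.

P ≈ 0.785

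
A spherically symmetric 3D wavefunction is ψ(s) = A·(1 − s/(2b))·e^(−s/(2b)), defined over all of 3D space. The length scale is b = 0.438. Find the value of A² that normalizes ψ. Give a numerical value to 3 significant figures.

A^2 ≈ 0.474

We need A² ∫|f|² 4πs² ds = 1, taking the integral from 0 to ∞.
(Spherical symmetry: dV = 4πs² ds.)
The integral (without the A² prefactor) comes out to 8·π·b^3.
With b = 0.438: A² = 0.4735 and A = 0.6881.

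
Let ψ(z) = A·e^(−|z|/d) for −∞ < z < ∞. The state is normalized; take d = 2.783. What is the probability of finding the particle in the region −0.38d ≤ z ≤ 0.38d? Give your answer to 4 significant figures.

P ≈ 0.5323

P = ∫_{−0.38d}^{0.38d} |ψ(z)|² dz.
With A² fixed by ∫|ψ|² = 1, i.e. A² = (d)^(−1), substitute and integrate.
By symmetry take twice the z ≥ 0 contribution in numerator and denominator; the 2's cancel. Let u = z/d; then A² and the length scale cancel, so P = ∫_{0}^{0.38} e^(-2·u) du ÷ ∫_{0}^{∞} e^(-2·u) du.
Using ∫ e^(-2·u) du = -e^(-2·u)/2, the numerator is 1/2 - e^(-19/25)/2 and the denominator is 1/2.
This works out to P = 0.53233.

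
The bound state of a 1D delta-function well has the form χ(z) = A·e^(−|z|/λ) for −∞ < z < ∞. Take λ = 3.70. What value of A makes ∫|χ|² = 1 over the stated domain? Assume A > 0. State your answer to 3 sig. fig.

A ≈ 0.520

Normalization requires ∫|χ|² dz = 1, integrated from −∞ to ∞.
Carrying out the integral gives A² · λ.
Setting this equal to 1 gives A² = 1/(λ).
Plugging in λ = 3.70 yields A = 0.5199.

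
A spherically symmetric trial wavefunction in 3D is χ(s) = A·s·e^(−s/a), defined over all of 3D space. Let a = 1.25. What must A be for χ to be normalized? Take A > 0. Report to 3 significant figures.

We need A² ∫|f|² 4πs² ds = 1, taking the integral from 0 to ∞.
(Spherical symmetry: dV = 4πs² ds.)
Using ∫₀^∞ sⁿ e^(−αs) ds = n!/αⁿ⁺¹, ∫|χ|² 4πs² ds = A²·(3·π·a^5).
Setting this equal to 1 gives A² = 1/(3·π·a^5).
Plugging in a = 1.25 yields A = 0.1865.

A ≈ 0.186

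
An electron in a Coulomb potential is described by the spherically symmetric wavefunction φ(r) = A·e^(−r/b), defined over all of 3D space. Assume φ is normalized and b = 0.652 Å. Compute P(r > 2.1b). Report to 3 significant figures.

P ≈ 0.210

Integrate the radial probability density 4πr²|φ|² over r > 2.1b.
The full normalization integral is A²·[π·b^3] = 1, fixing A².
In terms of u = r/b (A², 4π and the length scale all cancel between numerator and denominator), P = [∫_{2.1}^{∞} u^2·e^(-2·u) du] / [∫_{0}^{∞} u^2·e^(-2·u) du].
An antiderivative of u^2·e^(-2·u) is -(2·u^2 + 2·u + 1)·e^(-2·u)/4; evaluating from 2.1 to ∞ gives 701·e^(-21/5)/200, while the full integral is 1/4.
Taking the ratio yields P = 0.2102.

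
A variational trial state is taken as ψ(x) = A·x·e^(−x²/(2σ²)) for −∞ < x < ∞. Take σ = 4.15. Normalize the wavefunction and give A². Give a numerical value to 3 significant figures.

We need A² ∫|f|² dx = 1, taking the integral from −∞ to ∞.
Using the Gaussian integral ∫_{−∞}^{∞} e^(−αx²) dx = √(π/α), ∫|ψ|² dx = A²·(√(π)·σ^3/2).
Setting this equal to 1 gives A² = 1/(√(π)·σ^3/2).
Substituting σ = 4.15 gives A² = 0.01579, so A = 0.1256.

A^2 ≈ 0.0158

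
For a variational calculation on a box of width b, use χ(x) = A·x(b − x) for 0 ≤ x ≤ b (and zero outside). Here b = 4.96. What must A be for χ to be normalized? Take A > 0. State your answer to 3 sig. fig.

A ≈ 0.1000

The normalization condition is ∫|χ|² dx = 1 from 0 to b.
With χ = A·x(b − x), the integral evaluates to A²·[b^5/30].
Setting this equal to 1 gives A² = 1/(b^5/30).
Plugging in b = 4.96 yields A = 0.09997.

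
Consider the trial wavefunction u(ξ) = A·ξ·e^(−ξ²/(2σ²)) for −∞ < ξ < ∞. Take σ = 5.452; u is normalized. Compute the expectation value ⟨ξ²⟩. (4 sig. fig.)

The expectation value is the |u|²-weighted average of ξ^2: ∫ ξ^2|u|² dξ.
Using the Gaussian integral ∫_{−∞}^{∞} e^(−αξ²) dξ = √(π/α), since the A² factors cancel between numerator and denominator, ⟨ξ²⟩ = 3·σ^2/2.
With σ = 5.452, ⟨ξ^2⟩ = 44.586.

⟨ξ^2⟩ ≈ 44.59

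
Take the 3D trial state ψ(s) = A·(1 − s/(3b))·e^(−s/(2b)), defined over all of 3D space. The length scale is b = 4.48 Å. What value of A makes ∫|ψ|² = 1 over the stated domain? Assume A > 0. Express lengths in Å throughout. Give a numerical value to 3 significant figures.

Normalization requires ∫|ψ|² 4πs² ds = 1, integrated from 0 to ∞.
The angular integral contributes 4π, leaving ∫₀^∞ s²|ψ|² ds.
Using ∫₀^∞ sⁿ e^(−αs) ds = n!/αⁿ⁺¹, carrying out the integral gives A² · 8·π·b^3/3.
Hence A² = 1/[8·π·b^3/3].
Substituting b = 4.48 gives A² = 0.001328, so A = 0.03644.

A ≈ 0.0364 Å^(-3/2)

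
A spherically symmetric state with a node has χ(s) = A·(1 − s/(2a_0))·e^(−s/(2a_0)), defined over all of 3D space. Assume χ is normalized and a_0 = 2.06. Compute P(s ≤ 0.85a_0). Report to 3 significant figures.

P ≈ 0.0270

With dV = 4πs²ds, the probability is ∫|χ|² dV over s ≤ 0.85a_0.
A² is fixed by ∫₀^∞ 4πs²|χ|² ds = 1, i.e. A² = (8·π·a_0^3)^(−1).
Let u = s/a_0; then A², 4π and the length scale all cancel, so P = ∫_{0}^{0.85} u^2·(1 - u/2)^2·e^(-u) du ÷ ∫_{0}^{∞} u^2·(1 - u/2)^2·e^(-u) du.
Using ∫ u^2·(1 - u/2)^2·e^(-u) du = -(u^4/4 + u^2 + 2·u + 2)·e^(-u), the numerator is ≈ 0.053979 and the denominator is 2.
This evaluates to P = 0.02699.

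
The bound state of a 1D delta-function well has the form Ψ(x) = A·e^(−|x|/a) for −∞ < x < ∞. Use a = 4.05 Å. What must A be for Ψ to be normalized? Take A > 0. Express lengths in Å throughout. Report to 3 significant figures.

A ≈ 0.497 Å^(-1/2)

We need A² ∫|f|² dx = 1, taking the integral from −∞ to ∞.
Using ∫₀^∞ xⁿ e^(−αx) dx = n!/αⁿ⁺¹, with Ψ = A·e^(−|x|/a), the integral evaluates to A²·[a].
With a = 4.05: A² = 0.2469 and A = 0.4969.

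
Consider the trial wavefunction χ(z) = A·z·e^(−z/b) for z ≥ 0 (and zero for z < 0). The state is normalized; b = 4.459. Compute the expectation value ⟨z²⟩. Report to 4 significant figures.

⟨z²⟩ = ∫ z^2 |χ|² dz over the full domain.
The ratio of the moment integral to the normalization integral gives ⟨z²⟩ = 3·b^2.
Putting b = 4.459 gives 59.648.

⟨z^2⟩ ≈ 59.65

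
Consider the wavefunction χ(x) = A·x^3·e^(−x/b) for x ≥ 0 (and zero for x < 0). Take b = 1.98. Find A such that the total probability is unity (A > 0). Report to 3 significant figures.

A ≈ 0.0386

Normalization requires ∫|χ|² dx = 1, integrated from 0 to ∞.
Carrying out the integral gives A² · 45·b^7/8.
Hence A² = 1/[45·b^7/8].
Plugging in b = 1.98 yields A = 0.03860.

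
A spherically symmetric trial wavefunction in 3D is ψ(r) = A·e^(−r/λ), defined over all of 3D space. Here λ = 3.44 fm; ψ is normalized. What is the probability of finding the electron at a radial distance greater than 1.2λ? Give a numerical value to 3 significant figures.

P ≈ 0.570

Integrate the radial probability density 4πr²|ψ|² over r > 1.2λ.
A² is fixed by ∫₀^∞ 4πr²|ψ|² dr = 1, i.e. A² = (π·λ^3)^(−1).
Substituting u = r/λ, A², 4π and the length scale all cancel in the ratio: P = ∫_{1.2}^{∞} u^2·e^(-2·u) du / ∫_{0}^{∞} u^2·e^(-2·u) du.
An antiderivative of u^2·e^(-2·u) is -(2·u^2 + 2·u + 1)·e^(-2·u)/4; evaluating from 1.2 to ∞ gives 157·e^(-12/5)/100, while the full integral is 1/4.
Taking the ratio yields P = 0.5697.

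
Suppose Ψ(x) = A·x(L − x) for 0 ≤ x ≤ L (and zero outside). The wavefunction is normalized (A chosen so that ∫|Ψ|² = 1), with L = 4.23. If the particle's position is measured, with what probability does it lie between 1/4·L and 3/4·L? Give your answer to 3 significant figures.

P ≈ 0.793

|Ψ|² is the probability density, so P = ∫_{1/4·L}^{3/4·L} |Ψ|² dx.
With A² fixed by ∫|Ψ|² = 1, i.e. A² = (L^5/30)^(−1), substitute and integrate.
Substituting u = x/L, A² and the length scale cancel in the ratio: P = ∫_{1/4}^{3/4} u^2·(1 - u)^2 du / ∫_{0}^{1} u^2·(1 - u)^2 du.
With ∫ u^2·(1 - u)^2 du = u^3·(6·u^2 - 15·u + 10)/30 + C, the region integral is 203/7680 and the full one is 1/30.
This works out to P = 203/256.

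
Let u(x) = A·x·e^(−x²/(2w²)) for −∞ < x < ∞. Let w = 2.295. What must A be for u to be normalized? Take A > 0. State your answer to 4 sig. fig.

A ≈ 0.3055

The normalization condition is ∫|u|² dx = 1 from −∞ to ∞.
Using the Gaussian integral ∫_{−∞}^{∞} e^(−αx²) dx = √(π/α), with u = A·x·e^(−x²/(2w²)), the integral evaluates to A²·[√(π)·w^3/2].
Substituting w = 2.295 gives A² = 0.093348, so A = 0.30553.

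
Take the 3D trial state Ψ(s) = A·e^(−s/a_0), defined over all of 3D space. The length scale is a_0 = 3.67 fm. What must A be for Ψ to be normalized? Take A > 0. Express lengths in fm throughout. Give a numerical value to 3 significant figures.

A ≈ 0.0802 fm^(-3/2)

We need A² ∫|f|² 4πs² ds = 1, taking the integral from 0 to ∞.
In 3D with spherical symmetry the volume element is 4πs² ds.
Using ∫₀^∞ sⁿ e^(−αs) ds = n!/αⁿ⁺¹, the integral (without the A² prefactor) comes out to π·a_0^3.
So A² = (π·a_0^3)^(−1).
With a_0 = 3.67: A² = 0.006439 and A = 0.08025.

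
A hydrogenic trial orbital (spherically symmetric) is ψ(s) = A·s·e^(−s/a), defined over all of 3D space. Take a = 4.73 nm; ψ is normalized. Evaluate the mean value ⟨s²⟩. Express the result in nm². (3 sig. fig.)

⟨s^2⟩ ≈ 168 nm^2

The expectation value is the |ψ|²-weighted average of s^2: ∫ s^2|ψ|² 4πs² ds.
Since the A² factors cancel between numerator and denominator, ⟨s²⟩ = 15·a^2/2.
With a = 4.73, ⟨s^2⟩ = 167.8.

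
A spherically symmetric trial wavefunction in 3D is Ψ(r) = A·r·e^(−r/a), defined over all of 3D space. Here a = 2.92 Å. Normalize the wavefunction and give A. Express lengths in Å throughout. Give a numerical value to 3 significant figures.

We need A² ∫|f|² 4πr² dr = 1, taking the integral from 0 to ∞.
The angular integral contributes 4π, leaving ∫₀^∞ r²|Ψ|² dr.
∫|Ψ|² 4πr² dr = A²·(3·π·a^5).
Hence A² = 1/[3·π·a^5].
Plugging in a = 2.92 yields A = 0.02236.

A ≈ 0.0224 Å^(-5/2)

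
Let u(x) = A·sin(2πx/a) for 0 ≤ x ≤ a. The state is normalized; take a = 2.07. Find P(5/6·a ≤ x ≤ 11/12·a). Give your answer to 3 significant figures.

P ≈ 0.0833

P = ∫_{5/6·a}^{11/12·a} |u(x)|² dx.
With A² fixed by ∫|u|² = 1, i.e. A² = (a/2)^(−1), substitute and integrate.
Let t = x/a; then A² and the length scale cancel, so P = ∫_{5/6}^{11/12} sin(2·π·t)^2 dt ÷ ∫_{0}^{1} sin(2·π·t)^2 dt.
Using ∫ sin(2·π·t)^2 dt = t/2 - sin(4·π·t)/(8·π), the numerator is 1/24 and the denominator is 1/2.
Taking the ratio, P = 1/12.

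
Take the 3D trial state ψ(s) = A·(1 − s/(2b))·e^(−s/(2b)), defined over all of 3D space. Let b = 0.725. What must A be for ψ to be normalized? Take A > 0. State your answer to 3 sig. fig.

A ≈ 0.323

Normalization requires ∫|ψ|² 4πs² ds = 1, integrated from 0 to ∞.
Recall ∫₀^∞ s^m e^(−s/β) ds = m!·β^(m+1), carrying out the integral gives A² · 8·π·b^3.
With b = 0.725: A² = 0.1044 and A = 0.3231.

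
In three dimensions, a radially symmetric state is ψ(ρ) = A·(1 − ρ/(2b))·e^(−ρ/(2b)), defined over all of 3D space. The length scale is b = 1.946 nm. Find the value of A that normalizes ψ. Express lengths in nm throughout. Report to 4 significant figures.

Require ∫ |ψ|² 4πρ² dρ = 1 over the whole domain.
(Spherical symmetry: dV = 4πρ² dρ.)
With ψ = A·(1 − ρ/(2b))·e^(−ρ/(2b)), the integral evaluates to A²·[8·π·b^3].
Hence A² = 1/[8·π·b^3].
Plugging in b = 1.946 yields A = 0.073479.

A ≈ 0.07348 nm^(-3/2)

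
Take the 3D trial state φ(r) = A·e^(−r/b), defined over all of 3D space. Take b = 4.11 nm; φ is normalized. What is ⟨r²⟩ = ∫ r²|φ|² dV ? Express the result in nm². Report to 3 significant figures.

⟨r²⟩ = ∫ r^2 |φ|² 4πr² dr over the full domain.
Since the A² factors cancel between numerator and denominator, ⟨r²⟩ = 3·b^2.
With b = 4.11, ⟨r^2⟩ = 50.68.

⟨r^2⟩ ≈ 50.7 nm^2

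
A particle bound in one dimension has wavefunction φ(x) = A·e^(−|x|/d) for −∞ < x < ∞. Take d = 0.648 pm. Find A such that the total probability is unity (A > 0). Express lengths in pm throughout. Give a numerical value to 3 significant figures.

A ≈ 1.24 pm^(-1/2)

Require ∫ |φ|² dx = 1 over the whole domain.
With ∫₀^∞ x^0 e^(−αx) dx = 0!/α^1, the integral (without the A² prefactor) comes out to d.
Hence A² = 1/[d].
Plugging in d = 0.648 yields A = 1.242.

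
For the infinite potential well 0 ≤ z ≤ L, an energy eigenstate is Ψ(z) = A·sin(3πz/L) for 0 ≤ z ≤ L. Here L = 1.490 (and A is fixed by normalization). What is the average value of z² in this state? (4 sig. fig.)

By definition ⟨z²⟩ = ∫ z^2 |Ψ(z)|² dz.
Using sin²θ = (1 − cos 2θ)/2, the ratio of the moment integral to the normalization integral gives ⟨z²⟩ = -L^2/(18·π^2) + L^2/3.
With L = 1.490, ⟨z^2⟩ = 0.72754.

⟨z^2⟩ ≈ 0.7275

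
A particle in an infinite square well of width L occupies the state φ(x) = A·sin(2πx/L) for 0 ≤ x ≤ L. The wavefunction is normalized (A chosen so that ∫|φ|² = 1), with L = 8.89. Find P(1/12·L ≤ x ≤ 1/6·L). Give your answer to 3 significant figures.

P ≈ 0.0833

P = ∫_{1/12·L}^{1/6·L} |φ(x)|² dx.
Since A² = 1/(L/2), this is the region integral divided by the full normalization integral.
Let u = x/L; then A² and the length scale cancel, so P = ∫_{1/12}^{1/6} sin(2·π·u)^2 du ÷ ∫_{0}^{1} sin(2·π·u)^2 du.
An antiderivative of sin(2·π·u)^2 is u/2 - sin(4·π·u)/(8·π); evaluating from 1/12 to 1/6 gives 1/24, while the full integral is 1/2.
This works out to P = 1/12.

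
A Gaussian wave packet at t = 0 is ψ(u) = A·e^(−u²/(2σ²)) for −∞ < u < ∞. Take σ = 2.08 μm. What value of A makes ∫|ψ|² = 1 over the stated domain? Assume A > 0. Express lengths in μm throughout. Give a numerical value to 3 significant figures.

A ≈ 0.521 μm^(-1/2)

Normalization requires ∫|ψ|² du = 1, integrated from −∞ to ∞.
With ∫_{−∞}^{∞} u^(2m) e^(−αu²) du = (2m−1)!!·√π / (2^m α^(m+1/2)), ∫|ψ|² du = A²·(√(π)·σ).
Setting this equal to 1 gives A² = 1/(√(π)·σ).
Plugging in σ = 2.08 yields A = 0.5208.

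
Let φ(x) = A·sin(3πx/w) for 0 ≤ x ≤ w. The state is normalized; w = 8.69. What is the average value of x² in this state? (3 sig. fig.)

⟨x^2⟩ ≈ 24.7

The expectation value is the |φ|²-weighted average of x^2: ∫ x^2|φ|² dx.
Using sin²θ = (1 − cos 2θ)/2, the ratio of the moment integral to the normalization integral gives ⟨x²⟩ = -w^2/(18·π^2) + w^2/3.
Putting w = 8.69 gives 24.75.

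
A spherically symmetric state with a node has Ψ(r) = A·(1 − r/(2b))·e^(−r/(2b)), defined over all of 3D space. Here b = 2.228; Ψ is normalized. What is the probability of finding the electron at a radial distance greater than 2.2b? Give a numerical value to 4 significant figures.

P ≈ 0.9472

Integrate the radial probability density 4πr²|Ψ|² over r > 2.2b.
The full normalization integral is A²·[8·π·b^3] = 1, fixing A².
In terms of u = r/b (A², 4π and the length scale all cancel between numerator and denominator), P = [∫_{2.2}^{∞} u^2·(1 - u/2)^2·e^(-u) du] / [∫_{0}^{∞} u^2·(1 - u/2)^2·e^(-u) du].
With ∫ u^2·(1 - u/2)^2·e^(-u) du = -(u^4/4 + u^2 + 2·u + 2)·e^(-u) + C, the region integral is ≈ 1.89434 and the full one is 2.
Taking the ratio yields P = 0.94717.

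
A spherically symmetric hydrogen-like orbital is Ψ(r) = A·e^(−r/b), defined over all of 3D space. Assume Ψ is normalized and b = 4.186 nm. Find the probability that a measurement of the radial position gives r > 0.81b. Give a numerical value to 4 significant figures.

P ≈ 0.7782

With dV = 4πr²dr, the probability is ∫|Ψ|² dV over r > 0.81b.
The full normalization integral is A²·[π·b^3] = 1, fixing A².
Let u = r/b; then A², 4π and the length scale all cancel, so P = ∫_{0.81}^{∞} u^2·e^(-2·u) du ÷ ∫_{0}^{∞} u^2·e^(-2·u) du.
With ∫ u^2·e^(-2·u) du = -(2·u^2 + 2·u + 1)·e^(-2·u)/4 + C, the region integral is ≈ 0.194544 and the full one is 1/4.
This evaluates to P = 0.77818.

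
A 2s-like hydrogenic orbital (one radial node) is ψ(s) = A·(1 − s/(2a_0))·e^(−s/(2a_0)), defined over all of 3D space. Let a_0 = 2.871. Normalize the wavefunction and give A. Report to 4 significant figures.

A ≈ 0.04100

Normalization requires ∫|ψ|² 4πs² ds = 1, integrated from 0 to ∞.
In 3D with spherical symmetry the volume element is 4πs² ds.
Carrying out the integral gives A² · 8·π·a_0^3.
Setting this equal to 1 gives A² = 1/(8·π·a_0^3).
With a_0 = 2.871: A² = 0.0016814 and A = 0.041004.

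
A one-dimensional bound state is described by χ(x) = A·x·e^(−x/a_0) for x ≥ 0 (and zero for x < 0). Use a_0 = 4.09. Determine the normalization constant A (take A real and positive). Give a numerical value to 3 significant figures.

Normalization requires ∫|χ|² dx = 1, integrated from 0 to ∞.
Carrying out the integral gives A² · a_0^3/4.
Hence A² = 1/[a_0^3/4].
With a_0 = 4.09: A² = 0.05846 and A = 0.2418.

A ≈ 0.242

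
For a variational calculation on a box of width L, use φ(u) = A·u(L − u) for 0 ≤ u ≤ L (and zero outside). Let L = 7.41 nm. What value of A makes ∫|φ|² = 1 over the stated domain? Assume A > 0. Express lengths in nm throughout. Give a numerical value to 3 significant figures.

Normalization requires ∫|φ|² du = 1, integrated from 0 to L.
With φ = A·u(L − u), the integral evaluates to A²·[L^5/30].
Substituting L = 7.41 gives A² = 0.001343, so A = 0.03665.

A ≈ 0.0366 nm^(-5/2)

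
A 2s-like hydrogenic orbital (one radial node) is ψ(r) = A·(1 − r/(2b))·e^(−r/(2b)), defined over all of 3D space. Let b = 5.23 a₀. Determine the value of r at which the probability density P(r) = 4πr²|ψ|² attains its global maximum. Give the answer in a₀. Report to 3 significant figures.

The maximum of P(r) = 4πr²|ψ|² occurs where its derivative vanishes.
This gives r = b·(√(5) + 3).
With b = 5.23, the most probable radial distance is 27.38 a₀.

r ≈ 27.4 a₀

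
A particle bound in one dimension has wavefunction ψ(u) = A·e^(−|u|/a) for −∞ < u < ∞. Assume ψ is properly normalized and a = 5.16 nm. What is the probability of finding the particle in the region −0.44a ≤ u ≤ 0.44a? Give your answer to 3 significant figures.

P = ∫_{−0.44a}^{0.44a} |ψ(u)|² du.
The normalization integral ∫|ψ|²du over the whole domain equals a·A², and A² cancels in the ratio.
Both integrals are even about u = 0, so only the u ≥ 0 halves are needed (the factors of 2 cancel). Let t = u/a; then A² and the length scale cancel, so P = ∫_{0}^{0.44} e^(-2·t) dt ÷ ∫_{0}^{∞} e^(-2·t) dt.
With ∫ e^(-2·t) dt = -e^(-2·t)/2 + C, the region integral is 1/2 - e^(-22/25)/2 and the full one is 1/2.
Taking the ratio, P = 0.5852.

P ≈ 0.585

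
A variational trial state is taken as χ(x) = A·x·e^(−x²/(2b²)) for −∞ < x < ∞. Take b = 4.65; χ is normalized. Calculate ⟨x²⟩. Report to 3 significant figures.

By definition ⟨x²⟩ = ∫ x^2 |χ(x)|² dx.
Differentiating ∫e^(−αx²) dx = √(π/α) under α to get the higher moments, since the A² factors cancel between numerator and denominator, ⟨x²⟩ = 3·b^2/2.
Putting b = 4.65 gives 32.43.

⟨x^2⟩ ≈ 32.4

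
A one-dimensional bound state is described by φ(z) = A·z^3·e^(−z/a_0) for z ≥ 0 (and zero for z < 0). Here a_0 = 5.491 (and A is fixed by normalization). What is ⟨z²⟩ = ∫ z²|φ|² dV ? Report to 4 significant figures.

The expectation value is the |φ|²-weighted average of z^2: ∫ z^2|φ|² dz.
The ratio of the moment integral to the normalization integral gives ⟨z²⟩ = 14·a_0^2.
Putting a_0 = 5.491 gives 422.12.

⟨z^2⟩ ≈ 422.1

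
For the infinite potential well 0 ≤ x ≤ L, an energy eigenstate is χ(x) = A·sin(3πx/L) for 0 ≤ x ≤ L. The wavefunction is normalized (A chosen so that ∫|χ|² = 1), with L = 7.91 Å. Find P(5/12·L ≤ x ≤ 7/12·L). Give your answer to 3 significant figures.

P = ∫_{5/12·L}^{7/12·L} |χ(x)|² dx.
The normalization integral ∫|χ|²dx over the whole domain equals L/2·A², and A² cancels in the ratio.
Substituting u = x/L, A² and the length scale cancel in the ratio: P = ∫_{5/12}^{7/12} sin(3·π·u)^2 du / ∫_{0}^{1} sin(3·π·u)^2 du.
Using ∫ sin(3·π·u)^2 du = u/2 - sin(6·π·u)/(12·π), the numerator is 1/(6·π) + 1/12 and the denominator is 1/2.
Evaluating gives P = (2 + π)/(6·π).

P ≈ 0.273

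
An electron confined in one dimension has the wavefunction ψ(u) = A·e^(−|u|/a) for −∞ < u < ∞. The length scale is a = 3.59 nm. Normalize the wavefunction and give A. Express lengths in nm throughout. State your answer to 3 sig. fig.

The normalization condition is ∫|ψ|² du = 1 from −∞ to ∞.
Using ∫₀^∞ uⁿ e^(−αu) du = n!/αⁿ⁺¹, the integral (without the A² prefactor) comes out to a.
Setting this equal to 1 gives A² = 1/(a).
Substituting a = 3.59 gives A² = 0.2786, so A = 0.5278.

A ≈ 0.528 nm^(-1/2)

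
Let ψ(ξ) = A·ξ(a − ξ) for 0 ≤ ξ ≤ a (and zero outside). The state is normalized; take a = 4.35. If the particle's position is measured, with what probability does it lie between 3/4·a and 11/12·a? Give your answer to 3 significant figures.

P ≈ 0.0984

The probability is P = ∫ |ψ|² dξ over [3/4·a, 11/12·a].
With A² fixed by ∫|ψ|² = 1, i.e. A² = (a^5/30)^(−1), substitute and integrate.
Let u = ξ/a; then A² and the length scale cancel, so P = ∫_{3/4}^{11/12} u^2·(1 - u)^2 du ÷ ∫_{0}^{1} u^2·(1 - u)^2 du.
With ∫ u^2·(1 - u)^2 du = u^3·(6·u^2 - 15·u + 10)/30 + C, the region integral is ≈ 0.0032809 and the full one is 1/30.
Evaluating gives P = 0.09843.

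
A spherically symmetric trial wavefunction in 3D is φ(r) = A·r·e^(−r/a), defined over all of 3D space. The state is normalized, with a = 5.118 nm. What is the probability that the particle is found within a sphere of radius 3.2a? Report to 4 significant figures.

Integrate the radial probability density 4πr²|φ|² over r ≤ 3.2a.
Normalization gives A² = 1/(3·π·a^5).
Let u = r/a; then A², 4π and the length scale all cancel, so P = ∫_{0}^{3.2} u^4·e^(-2·u) du ÷ ∫_{0}^{∞} u^4·e^(-2·u) du.
With ∫ u^4·e^(-2·u) du = -(u^4/2 + u^3 + 3·u^2/2 + 3·u/2 + 3/4)·e^(-2·u) + C, the region integral is ≈ 0.573697 and the full one is 3/4.
This evaluates to P = 0.76493.

P ≈ 0.7649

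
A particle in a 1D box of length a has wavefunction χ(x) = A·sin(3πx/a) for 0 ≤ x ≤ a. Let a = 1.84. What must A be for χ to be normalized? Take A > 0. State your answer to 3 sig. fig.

Require ∫ |χ|² dx = 1 over the whole domain.
Using sin²θ = (1 − cos 2θ)/2, the integral (without the A² prefactor) comes out to a/2.
Substituting a = 1.84 gives A² = 1.087, so A = 1.043.

A ≈ 1.04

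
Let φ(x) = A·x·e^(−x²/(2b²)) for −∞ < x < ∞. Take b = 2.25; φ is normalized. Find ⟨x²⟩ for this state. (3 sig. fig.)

⟨x^2⟩ ≈ 7.59

By definition ⟨x²⟩ = ∫ x^2 |φ(x)|² dx.
Evaluating both integrals, ⟨x²⟩ = 3·b^2/2.
With b = 2.25, ⟨x^2⟩ = 7.594.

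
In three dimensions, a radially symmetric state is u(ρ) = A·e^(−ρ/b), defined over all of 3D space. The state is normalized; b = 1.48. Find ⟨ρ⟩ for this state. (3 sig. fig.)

⟨ρ⟩ ≈ 2.22

By definition ⟨ρ⟩ = ∫ ρ |u(ρ)|² 4πρ² dρ.
With ∫₀^∞ ρ^3 e^(−αρ) dρ = 3!/α^4, evaluating both integrals, ⟨ρ⟩ = 3·b/2.
Putting b = 1.48 gives 2.220.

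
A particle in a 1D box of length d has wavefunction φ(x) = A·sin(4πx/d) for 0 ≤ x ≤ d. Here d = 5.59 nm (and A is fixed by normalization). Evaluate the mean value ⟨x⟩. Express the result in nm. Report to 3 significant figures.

The expectation value is the |φ|²-weighted average of x: ∫ x|φ|² dx.
Since the A² factors cancel between numerator and denominator, ⟨x⟩ = d/2.
Putting d = 5.59 gives 2.795.

⟨x⟩ ≈ 2.80 nm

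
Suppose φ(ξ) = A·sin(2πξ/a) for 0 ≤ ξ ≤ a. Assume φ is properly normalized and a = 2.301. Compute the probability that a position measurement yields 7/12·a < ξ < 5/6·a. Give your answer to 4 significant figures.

|φ|² is the probability density, so P = ∫_{7/12·a}^{5/6·a} |φ|² dξ.
The normalization integral ∫|φ|²dξ over the whole domain equals a/2·A², and A² cancels in the ratio.
In terms of u = ξ/a (A² and the length scale cancel between numerator and denominator), P = [∫_{7/12}^{5/6} sin(2·π·u)^2 du] / [∫_{0}^{1} sin(2·π·u)^2 du].
With ∫ sin(2·π·u)^2 du = u/2 - sin(4·π·u)/(8·π) + C, the region integral is √(3)/(8·π) + 1/8 and the full one is 1/2.
This works out to P = (√(3) + π)/(4·π).

P ≈ 0.3878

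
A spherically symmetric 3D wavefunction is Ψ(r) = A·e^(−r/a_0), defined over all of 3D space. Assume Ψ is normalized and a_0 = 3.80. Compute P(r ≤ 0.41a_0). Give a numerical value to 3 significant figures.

With dV = 4πr²dr, the probability is ∫|Ψ|² dV over r ≤ 0.41a_0.
A² is fixed by ∫₀^∞ 4πr²|Ψ|² dr = 1, i.e. A² = (π·a_0^3)^(−1).
Substituting u = r/a_0, A², 4π and the length scale all cancel in the ratio: P = ∫_{0}^{0.41} u^2·e^(-2·u) du / ∫_{0}^{∞} u^2·e^(-2·u) du.
With ∫ u^2·e^(-2·u) du = -(2·u^2 + 2·u + 1)·e^(-2·u)/4 + C, the region integral is ≈ 0.012585 and the full one is 1/4.
The region integral divided by the full integral gives P = 0.05034.

P ≈ 0.0503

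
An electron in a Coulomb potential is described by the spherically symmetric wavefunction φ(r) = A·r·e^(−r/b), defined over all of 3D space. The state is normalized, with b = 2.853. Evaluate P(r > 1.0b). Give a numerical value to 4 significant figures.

With dV = 4πr²dr, the probability is ∫|φ|² dV over r > 1.0b.
A² is fixed by ∫₀^∞ 4πr²|φ|² dr = 1, i.e. A² = (3·π·b^5)^(−1).
In terms of u = r/b (A², 4π and the length scale all cancel between numerator and denominator), P = [∫_{1.0}^{∞} u^4·e^(-2·u) du] / [∫_{0}^{∞} u^4·e^(-2·u) du].
An antiderivative of u^4·e^(-2·u) is -(u^4/2 + u^3 + 3·u^2/2 + 3·u/2 + 3/4)·e^(-2·u); evaluating from 1.0 to ∞ gives 21·e^(-2)/4, while the full integral is 3/4.
This evaluates to P = 0.94735.

P ≈ 0.9473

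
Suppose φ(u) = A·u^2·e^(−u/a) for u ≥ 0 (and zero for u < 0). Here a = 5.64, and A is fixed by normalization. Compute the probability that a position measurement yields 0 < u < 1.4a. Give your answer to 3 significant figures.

The probability is P = ∫ |φ|² du over [0, 1.4a].
With A² fixed by ∫|φ|² = 1, i.e. A² = (3·a^5/4)^(−1), substitute and integrate.
In terms of t = u/a (A² and the length scale cancel between numerator and denominator), P = [∫_{0}^{1.4} t^4·e^(-2·t) dt] / [∫_{0}^{∞} t^4·e^(-2·t) dt].
Using ∫ t^4·e^(-2·t) dt = -(t^4/2 + t^3 + 3·t^2/2 + 3·t/2 + 3/4)·e^(-2·t), the numerator is ≈ 0.11424 and the denominator is 3/4.
The result is P = 0.1523.

P ≈ 0.152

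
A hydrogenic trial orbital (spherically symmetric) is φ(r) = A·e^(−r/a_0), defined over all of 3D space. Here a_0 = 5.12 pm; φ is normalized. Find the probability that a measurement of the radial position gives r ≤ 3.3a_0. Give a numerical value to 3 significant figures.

P ≈ 0.960

With dV = 4πr²dr, the probability is ∫|φ|² dV over r ≤ 3.3a_0.
Normalization gives A² = 1/(π·a_0^3).
Substituting u = r/a_0, A², 4π and the length scale all cancel in the ratio: P = ∫_{0}^{3.3} u^2·e^(-2·u) du / ∫_{0}^{∞} u^2·e^(-2·u) du.
An antiderivative of u^2·e^(-2·u) is -(2·u^2 + 2·u + 1)·e^(-2·u)/4; evaluating from 0 to 3.3 gives 1/4 - 1469·e^(-33/5)/200, while the full integral is 1/4.
Taking the ratio yields P = 0.9600.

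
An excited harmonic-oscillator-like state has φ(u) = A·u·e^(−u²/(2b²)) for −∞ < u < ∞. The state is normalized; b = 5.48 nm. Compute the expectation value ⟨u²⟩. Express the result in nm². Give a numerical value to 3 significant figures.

⟨u²⟩ = ∫ u^2 |φ|² du over the full domain.
Using the Gaussian integral ∫_{−∞}^{∞} e^(−αu²) du = √(π/α), since the A² factors cancel between numerator and denominator, ⟨u²⟩ = 3·b^2/2.
Putting b = 5.48 gives 45.05.

⟨u^2⟩ ≈ 45.0 nm^2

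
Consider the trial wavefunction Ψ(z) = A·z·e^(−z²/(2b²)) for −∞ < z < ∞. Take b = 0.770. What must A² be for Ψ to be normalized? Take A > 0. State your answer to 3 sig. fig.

The normalization condition is ∫|Ψ|² dz = 1 from −∞ to ∞.
The integral (without the A² prefactor) comes out to √(π)·b^3/2.
Setting this equal to 1 gives A² = 1/(√(π)·b^3/2).
Plugging in b = 0.770 yields A = 1.572.

A^2 ≈ 2.47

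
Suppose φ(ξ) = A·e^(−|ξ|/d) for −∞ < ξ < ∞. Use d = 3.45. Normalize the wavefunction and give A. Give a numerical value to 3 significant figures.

A ≈ 0.538

Normalization requires ∫|φ|² dξ = 1, integrated from −∞ to ∞.
With ∫₀^∞ ξ^0 e^(−αξ) dξ = 0!/α^1, carrying out the integral gives A² · d.
Hence A² = 1/[d].
With d = 3.45: A² = 0.2899 and A = 0.5384.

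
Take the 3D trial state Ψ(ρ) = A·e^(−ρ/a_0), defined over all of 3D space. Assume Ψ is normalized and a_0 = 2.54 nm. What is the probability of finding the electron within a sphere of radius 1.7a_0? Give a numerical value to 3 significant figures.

P ≈ 0.660

Integrate the radial probability density 4πρ²|Ψ|² over ρ ≤ 1.7a_0.
The full normalization integral is A²·[π·a_0^3] = 1, fixing A².
Substituting u = ρ/a_0, A², 4π and the length scale all cancel in the ratio: P = ∫_{0}^{1.7} u^2·e^(-2·u) du / ∫_{0}^{∞} u^2·e^(-2·u) du.
An antiderivative of u^2·e^(-2·u) is -(2·u^2 + 2·u + 1)·e^(-2·u)/4; evaluating from 0 to 1.7 gives 1/4 - 509·e^(-17/5)/200, while the full integral is 1/4.
Taking the ratio yields P = 0.6603.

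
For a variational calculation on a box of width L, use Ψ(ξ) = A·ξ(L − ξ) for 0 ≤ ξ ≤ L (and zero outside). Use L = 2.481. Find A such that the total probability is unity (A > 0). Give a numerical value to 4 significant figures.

A ≈ 0.5649

Normalization requires ∫|Ψ|² dξ = 1, integrated from 0 to L.
Expanding the polynomial and integrating term by term, the integral (without the A² prefactor) comes out to L^5/30.
Setting this equal to 1 gives A² = 1/(L^5/30).
Substituting L = 2.481 gives A² = 0.31914, so A = 0.56493.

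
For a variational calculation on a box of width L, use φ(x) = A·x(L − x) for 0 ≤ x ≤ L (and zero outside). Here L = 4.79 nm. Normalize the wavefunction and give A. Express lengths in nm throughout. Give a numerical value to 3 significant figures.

A ≈ 0.109 nm^(-5/2)

The normalization condition is ∫|φ|² dx = 1 from 0 to L.
The integral (without the A² prefactor) comes out to L^5/30.
So A² = (L^5/30)^(−1).
Substituting L = 4.79 gives A² = 0.01190, so A = 0.1091.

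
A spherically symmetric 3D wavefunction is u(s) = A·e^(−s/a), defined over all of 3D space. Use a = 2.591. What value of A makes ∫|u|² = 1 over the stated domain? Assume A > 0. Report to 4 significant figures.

We need A² ∫|f|² 4πs² ds = 1, taking the integral from 0 to ∞.
The angular integral contributes 4π, leaving ∫₀^∞ s²|u|² ds.
Recall ∫₀^∞ s^m e^(−s/β) ds = m!·β^(m+1), ∫|u|² 4πs² ds = A²·(π·a^3).
So A² = (π·a^3)^(−1).
With a = 2.591: A² = 0.018300 and A = 0.13528.

A ≈ 0.1353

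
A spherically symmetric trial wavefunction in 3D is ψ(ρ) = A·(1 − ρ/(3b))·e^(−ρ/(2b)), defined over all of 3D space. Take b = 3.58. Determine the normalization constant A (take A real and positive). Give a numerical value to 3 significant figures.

Require ∫ |ψ|² 4πρ² dρ = 1 over the whole domain.
In 3D with spherical symmetry the volume element is 4πρ² dρ.
With ∫₀^∞ ρ^4 e^(−αρ) dρ = 4!/α^5, the integral (without the A² prefactor) comes out to 8·π·b^3/3.
Setting this equal to 1 gives A² = 1/(8·π·b^3/3).
With b = 3.58: A² = 0.002602 and A = 0.05101.

A ≈ 0.0510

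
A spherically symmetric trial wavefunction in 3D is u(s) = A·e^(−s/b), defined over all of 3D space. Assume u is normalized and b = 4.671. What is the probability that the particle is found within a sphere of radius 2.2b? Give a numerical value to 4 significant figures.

P ≈ 0.8149

Integrate the radial probability density 4πs²|u|² over s ≤ 2.2b.
Normalization gives A² = 1/(π·b^3).
In terms of t = s/b (A², 4π and the length scale all cancel between numerator and denominator), P = [∫_{0}^{2.2} t^2·e^(-2·t) dt] / [∫_{0}^{∞} t^2·e^(-2·t) dt].
An antiderivative of t^2·e^(-2·t) is -(2·t^2 + 2·t + 1)·e^(-2·t)/4; evaluating from 0 to 2.2 gives 1/4 - 377·e^(-22/5)/100, while the full integral is 1/4.
Taking the ratio yields P = 0.81486.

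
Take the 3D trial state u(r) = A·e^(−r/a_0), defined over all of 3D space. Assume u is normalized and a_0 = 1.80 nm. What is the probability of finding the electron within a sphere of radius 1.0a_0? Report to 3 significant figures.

With dV = 4πr²dr, the probability is ∫|u|² dV over r ≤ 1.0a_0.
Normalization gives A² = 1/(π·a_0^3).
Let t = r/a_0; then A², 4π and the length scale all cancel, so P = ∫_{0}^{1.0} t^2·e^(-2·t) dt ÷ ∫_{0}^{∞} t^2·e^(-2·t) dt.
With ∫ t^2·e^(-2·t) dt = -(2·t^2 + 2·t + 1)·e^(-2·t)/4 + C, the region integral is 1/4 - 5·e^(-2)/4 and the full one is 1/4.
The region integral divided by the full integral gives P = 0.3233.

P ≈ 0.323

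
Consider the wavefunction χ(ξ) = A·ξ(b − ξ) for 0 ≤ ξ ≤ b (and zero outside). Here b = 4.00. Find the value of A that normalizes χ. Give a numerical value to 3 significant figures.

A ≈ 0.171

Normalization requires ∫|χ|² dξ = 1, integrated from 0 to b.
Expanding the polynomial and integrating term by term, carrying out the integral gives A² · b^5/30.
Setting this equal to 1 gives A² = 1/(b^5/30).
Substituting b = 4.00 gives A² = 0.02930, so A = 0.1712.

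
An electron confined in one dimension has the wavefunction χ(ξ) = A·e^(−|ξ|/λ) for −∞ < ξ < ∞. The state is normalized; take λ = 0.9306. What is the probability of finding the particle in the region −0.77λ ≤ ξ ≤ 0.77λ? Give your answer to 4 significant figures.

P ≈ 0.7856

The probability is P = ∫ |χ|² dξ over [−0.77λ, 0.77λ].
Since A² = 1/(λ), this is the region integral divided by the full normalization integral.
By symmetry take twice the ξ ≥ 0 contribution in numerator and denominator; the 2's cancel. Let u = ξ/λ; then A² and the length scale cancel, so P = ∫_{0}^{0.77} e^(-2·u) du ÷ ∫_{0}^{∞} e^(-2·u) du.
Using ∫ e^(-2·u) du = -e^(-2·u)/2, the numerator is 1/2 - e^(-77/50)/2 and the denominator is 1/2.
The result is P = 0.78562.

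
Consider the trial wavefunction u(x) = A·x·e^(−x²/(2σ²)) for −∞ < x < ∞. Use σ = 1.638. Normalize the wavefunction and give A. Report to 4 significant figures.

A ≈ 0.5067

Normalization requires ∫|u|² dx = 1, integrated from −∞ to ∞.
The integral (without the A² prefactor) comes out to √(π)·σ^3/2.
So A² = (√(π)·σ^3/2)^(−1).
Substituting σ = 1.638 gives A² = 0.25675, so A = 0.50671.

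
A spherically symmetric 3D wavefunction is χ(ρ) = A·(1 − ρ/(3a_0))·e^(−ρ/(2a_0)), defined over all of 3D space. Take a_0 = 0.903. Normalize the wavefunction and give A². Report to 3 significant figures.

A^2 ≈ 0.162

The normalization condition is ∫|χ|² 4πρ² dρ = 1 from 0 to ∞.
(Spherical symmetry: dV = 4πρ² dρ.)
Carrying out the integral gives A² · 8·π·a_0^3/3.
Setting this equal to 1 gives A² = 1/(8·π·a_0^3/3).
Substituting a_0 = 0.903 gives A² = 0.1621, so A = 0.4026.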